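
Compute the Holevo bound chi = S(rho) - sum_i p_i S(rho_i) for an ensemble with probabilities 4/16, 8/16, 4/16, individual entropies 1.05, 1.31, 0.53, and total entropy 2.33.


chi = S(rho) - sum_i p_i * S(rho_i)
Weighted entropy = 4/16 * 1.05 + 8/16 * 1.31 + 4/16 * 0.53
= 1.0500
chi = 2.33 - 1.0500
= 1.2800

1.2800


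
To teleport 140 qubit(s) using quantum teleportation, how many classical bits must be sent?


Quantum teleportation requires 2 classical bits per qubit teleported.
140 qubit(s) -> 2 * 140 = 280 classical bits

280


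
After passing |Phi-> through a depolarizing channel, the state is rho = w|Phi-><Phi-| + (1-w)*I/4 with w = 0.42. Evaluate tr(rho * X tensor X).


|Phi-> = (|00> - |11>)/sqrt(2)
For the pure Bell state, <X_A X_B> = -1 (Bell-state Pauli correlator).
The maximally-mixed part I/4 has tr(I/4 * P tensor P) = 0 for any traceless Pauli P.
So <X_A X_B>_rho = w * (-1) + (1 - w) * 0
= 0.42 * (-1)
= -0.4200

-0.4200


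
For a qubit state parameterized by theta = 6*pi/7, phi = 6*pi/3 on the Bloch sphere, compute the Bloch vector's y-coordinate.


theta = 2.6928, phi = 6.2832
r_y = sin(theta)*sin(phi) = 0.4339 * 0.0000
r_y = 0.0000

0.0000


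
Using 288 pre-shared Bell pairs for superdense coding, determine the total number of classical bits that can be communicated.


Superdense coding allows 2 classical bits per shared entangled pair.
288 pair(s) -> 2 * 288 = 576 classical bits

576


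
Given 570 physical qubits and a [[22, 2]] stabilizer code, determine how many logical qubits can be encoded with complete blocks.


Each code block uses 22 physical qubits for 2 logical qubit(s).
Number of complete blocks = floor(570 / 22) = 25
Logical qubits = 25 * 2
= 50

50


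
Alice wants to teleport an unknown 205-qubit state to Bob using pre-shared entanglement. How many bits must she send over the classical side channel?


Quantum teleportation requires 2 classical bits per qubit teleported.
205 qubit(s) -> 2 * 205 = 410 classical bits

410


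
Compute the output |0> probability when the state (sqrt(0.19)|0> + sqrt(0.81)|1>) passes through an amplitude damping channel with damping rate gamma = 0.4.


For amplitude damping with parameter gamma on state sqrt(a)|0> + sqrt(b)|1>:
alpha^2 = 0.19, beta^2 = 0.81
P(|0>) = alpha^2 + gamma * beta^2
= 0.19 + 0.4 * 0.81
= 0.19 + 0.3240
= 0.5140

0.5140


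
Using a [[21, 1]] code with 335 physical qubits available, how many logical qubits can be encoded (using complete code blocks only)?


Each code block uses 21 physical qubits for 1 logical qubit(s).
Number of complete blocks = floor(335 / 21) = 15
Logical qubits = 15 * 1
= 15

15


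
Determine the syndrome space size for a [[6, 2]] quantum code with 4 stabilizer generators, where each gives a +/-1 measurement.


Each stabilizer generator gives a binary (+1 or -1) measurement outcome.
With 4 independent generators:
Total syndromes = 2^4
= 16

16


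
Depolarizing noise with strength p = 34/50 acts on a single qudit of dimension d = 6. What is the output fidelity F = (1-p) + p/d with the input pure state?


F = (1-p) + p/d
= (1 - 0.6800) + 0.6800/6
= 0.3200 + 0.1133
= 0.4333

0.4333


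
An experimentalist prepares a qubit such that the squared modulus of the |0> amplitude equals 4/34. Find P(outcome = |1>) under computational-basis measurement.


|alpha|^2 = 4/34 = 0.1176
|beta|^2 = 1 - 4/34 = 30/34 = 0.8824
P(|1>) = |beta|^2 = 0.8824

0.8824


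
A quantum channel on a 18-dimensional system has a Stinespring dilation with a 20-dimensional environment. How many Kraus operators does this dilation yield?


Tracing out the environment in an orthonormal basis {|i>_E} gives Kraus operators K_i = <i|_E U |0>_E.
Number of Kraus operators = dim(H_env) = d_env
= 20

20


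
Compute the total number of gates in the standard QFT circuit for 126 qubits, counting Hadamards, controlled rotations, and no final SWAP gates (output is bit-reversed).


Hadamard gates: 126
Controlled rotations: n*(n-1)/2 = 126*125/2 = 7875
SWAP gates: 0 (omitted)
Total = 126 + 7875
= 8001

8001


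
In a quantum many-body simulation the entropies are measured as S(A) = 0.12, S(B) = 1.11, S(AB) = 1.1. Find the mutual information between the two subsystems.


I(A:B) = S(A) + S(B) - S(AB)
= 0.12 + 1.11 - 1.1
= 0.1300

0.1300


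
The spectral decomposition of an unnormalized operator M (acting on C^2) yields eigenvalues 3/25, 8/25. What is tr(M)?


tr(M) = sum of eigenvalues
= 3/25 + 8/25
= 11/25
= 0.4400

0.4400


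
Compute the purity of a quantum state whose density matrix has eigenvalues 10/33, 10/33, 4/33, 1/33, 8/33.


tr(rho^2) = sum of eigenvalues squared
= (10/33)^2 + (10/33)^2 + (4/33)^2 + (1/33)^2 + (8/33)^2
= (100 + 100 + 16 + 1 + 64) / 1089
= 281/1089
= 0.2580

0.2580


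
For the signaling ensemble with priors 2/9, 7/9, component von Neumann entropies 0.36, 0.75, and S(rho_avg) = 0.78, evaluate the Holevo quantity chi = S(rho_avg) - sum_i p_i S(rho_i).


chi = S(rho) - sum_i p_i * S(rho_i)
Weighted entropy = 2/9 * 0.36 + 7/9 * 0.75
= 0.6633
chi = 0.78 - 0.6633
= 0.1167

0.1167


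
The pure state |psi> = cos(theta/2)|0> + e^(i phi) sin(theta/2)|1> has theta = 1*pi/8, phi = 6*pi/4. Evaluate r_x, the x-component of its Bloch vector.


theta = 0.3927, phi = 4.7124
r_x = sin(theta)*cos(phi) = 0.3827 * 0.0000
r_x = 0.0000

0.0000


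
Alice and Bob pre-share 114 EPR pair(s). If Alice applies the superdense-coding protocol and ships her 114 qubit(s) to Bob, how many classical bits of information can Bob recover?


Superdense coding allows 2 classical bits per shared entangled pair.
114 pair(s) -> 2 * 114 = 228 classical bits

228


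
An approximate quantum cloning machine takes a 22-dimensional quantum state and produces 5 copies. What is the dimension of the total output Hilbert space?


Output space = H^(tensor 5) where dim(H) = 22
dim = 22^5
= 484 (after 2 factors)
= 10648 (after 3 factors)
= 234256 (after 4 factors)
= 5153632 (after 5 factors)
= 5153632

5153632


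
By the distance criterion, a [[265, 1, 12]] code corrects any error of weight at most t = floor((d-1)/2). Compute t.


Code parameters: [[265, 1, 12]], distance d = 12.
Number of correctable errors = floor((d-1)/2)
= floor((12 - 1)/2)
= floor(11/2)
= 5

5


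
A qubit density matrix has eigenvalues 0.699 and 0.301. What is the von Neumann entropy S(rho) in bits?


S = -p*log2(p) - (1-p)*log2(1-p)
p = 0.6990, 1-p = 0.3010
= -0.6990 * log2(0.6990) - 0.3010 * log2(0.3010)
= -(-0.3611) - (-0.5214)
= 0.8825

0.8825


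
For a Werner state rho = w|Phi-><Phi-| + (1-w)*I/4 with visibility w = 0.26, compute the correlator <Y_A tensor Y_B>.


|Phi-> = (|00> - |11>)/sqrt(2)
For the pure Bell state, <Y_A Y_B> = +1 (Bell-state Pauli correlator).
The maximally-mixed part I/4 has tr(I/4 * P tensor P) = 0 for any traceless Pauli P.
So <Y_A Y_B>_rho = w * (+1) + (1 - w) * 0
= 0.26 * (+1)
= 0.2600

0.2600


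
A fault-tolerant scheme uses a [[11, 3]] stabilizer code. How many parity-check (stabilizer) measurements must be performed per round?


For an [[n,k]] stabilizer code:
Number of stabilizer generators = n - k
= 11 - 3
= 8

8


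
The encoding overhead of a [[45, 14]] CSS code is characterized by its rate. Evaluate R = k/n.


Code rate R = k/n
= 14/45
= 0.3111

0.3111


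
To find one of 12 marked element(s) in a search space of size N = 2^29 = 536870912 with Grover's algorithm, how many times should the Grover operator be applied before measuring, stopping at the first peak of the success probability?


After j Grover iterations the success probability is P(j) = sin^2((2j+1)*theta), where sin(theta) = sqrt(k/N).
N = 2^29 = 536870912, k = 12
sin(theta) = sqrt(k/N) = 0.0001495049892
theta = arcsin(sqrt(k/N)) = 0.0001495049897 rad
P(j) reaches its first maximum when (2j+1)*theta is as close as possible to pi/2, i.e. j = round(pi/(4*theta) - 1/2).
pi/(4*theta) - 1/2 = 5252.8241
(For comparison, the common estimate pi/4 * sqrt(N/k) = 5253.3241; the exact maximiser is used here.)
Optimal iterations = 5253

5253


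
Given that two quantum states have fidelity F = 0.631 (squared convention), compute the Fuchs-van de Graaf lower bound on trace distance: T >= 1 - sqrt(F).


Fuchs-van de Graaf (squared-fidelity convention): 1 - sqrt(F) <= T <= sqrt(1 - F).
Lower bound: T >= 1 - sqrt(F)
sqrt(F) = sqrt(0.631) = 0.7944
T >= 1 - 0.7944
T >= 0.2056

0.2056


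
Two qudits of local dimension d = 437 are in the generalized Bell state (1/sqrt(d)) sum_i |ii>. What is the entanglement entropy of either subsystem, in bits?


For a maximally entangled state in d x d:
S = log2(d) = log2(437)
= 8.7715

8.7715


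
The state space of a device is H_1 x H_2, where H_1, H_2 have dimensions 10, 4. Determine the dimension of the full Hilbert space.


dim(H_1 x H_2) = 10 * 4
= 40

40


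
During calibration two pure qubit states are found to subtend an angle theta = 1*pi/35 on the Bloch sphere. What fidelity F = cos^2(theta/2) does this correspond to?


For states separated by angle theta on Bloch sphere:
F = cos^2(theta/2)
theta = 1*pi/35 = 0.0898
theta/2 = 0.0449
cos(theta/2) = 0.9990
F = 0.9980

0.9980


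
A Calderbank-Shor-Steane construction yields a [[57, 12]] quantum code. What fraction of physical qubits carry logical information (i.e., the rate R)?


Code rate R = k/n
= 12/57
= 0.2105

0.2105


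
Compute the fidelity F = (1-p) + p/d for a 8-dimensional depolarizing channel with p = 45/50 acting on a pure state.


F = (1-p) + p/d
= (1 - 0.9000) + 0.9000/8
= 0.1000 + 0.1125
= 0.2125

0.2125


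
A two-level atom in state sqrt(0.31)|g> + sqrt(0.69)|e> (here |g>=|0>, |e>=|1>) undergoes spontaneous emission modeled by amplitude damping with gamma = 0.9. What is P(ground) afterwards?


For amplitude damping with parameter gamma on state sqrt(a)|0> + sqrt(b)|1>:
alpha^2 = 0.31, beta^2 = 0.69
P(|0>) = alpha^2 + gamma * beta^2
= 0.31 + 0.9 * 0.69
= 0.31 + 0.6210
= 0.9310

0.9310


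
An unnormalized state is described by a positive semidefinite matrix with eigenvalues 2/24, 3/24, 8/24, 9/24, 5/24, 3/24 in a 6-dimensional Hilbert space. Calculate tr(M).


tr(M) = sum of eigenvalues
= 2/24 + 3/24 + 8/24 + 9/24 + 5/24 + 3/24
= 30/24
= 1.2500

1.2500


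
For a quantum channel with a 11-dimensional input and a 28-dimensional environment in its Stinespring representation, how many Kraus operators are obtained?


Tracing out the environment in an orthonormal basis {|i>_E} gives Kraus operators K_i = <i|_E U |0>_E.
Number of Kraus operators = dim(H_env) = d_env
= 28

28


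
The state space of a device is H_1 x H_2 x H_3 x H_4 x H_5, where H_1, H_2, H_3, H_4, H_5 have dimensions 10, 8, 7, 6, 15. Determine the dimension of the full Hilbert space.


dim(H_1 x H_2 x H_3 x H_4 x H_5) = 10 * 8 * 7 * 6 * 15
= 80 * 7 * 6 * 15
= 560 * 6 * 15
= 3360 * 15
= 50400

50400


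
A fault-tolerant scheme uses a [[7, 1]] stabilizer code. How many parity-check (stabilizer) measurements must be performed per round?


For an [[n,k]] stabilizer code:
Number of stabilizer generators = n - k
= 7 - 1
= 6

6


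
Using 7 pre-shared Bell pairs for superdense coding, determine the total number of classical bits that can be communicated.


Superdense coding allows 2 classical bits per shared entangled pair.
7 pair(s) -> 2 * 7 = 14 classical bits

14


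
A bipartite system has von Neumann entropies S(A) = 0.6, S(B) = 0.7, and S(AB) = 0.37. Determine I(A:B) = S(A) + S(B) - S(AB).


I(A:B) = S(A) + S(B) - S(AB)
= 0.6 + 0.7 - 0.37
= 0.9300

0.9300


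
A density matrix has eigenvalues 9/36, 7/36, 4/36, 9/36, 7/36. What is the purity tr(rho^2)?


tr(rho^2) = sum of eigenvalues squared
= (9/36)^2 + (7/36)^2 + (4/36)^2 + (9/36)^2 + (7/36)^2
= (81 + 49 + 16 + 81 + 49) / 1296
= 276/1296
= 0.2130

0.2130


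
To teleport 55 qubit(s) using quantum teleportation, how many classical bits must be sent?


Quantum teleportation requires 2 classical bits per qubit teleported.
55 qubit(s) -> 2 * 55 = 110 classical bits

110


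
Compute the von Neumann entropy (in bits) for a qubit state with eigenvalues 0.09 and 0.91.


S = -p*log2(p) - (1-p)*log2(1-p)
p = 0.0900, 1-p = 0.9100
= -0.0900 * log2(0.0900) - 0.9100 * log2(0.9100)
= -(-0.3127) - (-0.1238)
= 0.4365

0.4365


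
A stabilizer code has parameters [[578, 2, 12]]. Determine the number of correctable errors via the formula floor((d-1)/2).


Code parameters: [[578, 2, 12]], distance d = 12.
Number of correctable errors = floor((d-1)/2)
= floor((12 - 1)/2)
= floor(11/2)
= 5

5


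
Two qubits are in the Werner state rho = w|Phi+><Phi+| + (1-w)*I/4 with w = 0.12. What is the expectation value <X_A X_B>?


|Phi+> = (|00> + |11>)/sqrt(2)
For the pure Bell state, <X_A X_B> = +1 (Bell-state Pauli correlator).
The maximally-mixed part I/4 has tr(I/4 * P tensor P) = 0 for any traceless Pauli P.
So <X_A X_B>_rho = w * (+1) + (1 - w) * 0
= 0.12 * (+1)
= 0.1200

0.1200


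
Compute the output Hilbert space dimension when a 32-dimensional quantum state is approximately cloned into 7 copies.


Output space = H^(tensor 7) where dim(H) = 32
dim = 32^7
= 1024 (after 2 factors)
= 32768 (after 3 factors)
= 1048576 (after 4 factors)
= 33554432 (after 5 factors)
= 1073741824 (after 6 factors)
= 34359738368 (after 7 factors)
= 34359738368

34359738368


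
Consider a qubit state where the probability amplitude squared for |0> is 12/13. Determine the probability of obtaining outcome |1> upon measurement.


|alpha|^2 = 12/13 = 0.9231
|beta|^2 = 1 - 12/13 = 1/13 = 0.0769
P(|1>) = |beta|^2 = 0.0769

0.0769


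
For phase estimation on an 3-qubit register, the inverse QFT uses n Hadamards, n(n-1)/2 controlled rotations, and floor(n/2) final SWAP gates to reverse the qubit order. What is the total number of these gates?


Hadamard gates: 3
Controlled rotations: n*(n-1)/2 = 3*2/2 = 3
SWAP gates: floor(n/2) = floor(3/2) = 1
Total = 3 + 3 + 1
= 7

7


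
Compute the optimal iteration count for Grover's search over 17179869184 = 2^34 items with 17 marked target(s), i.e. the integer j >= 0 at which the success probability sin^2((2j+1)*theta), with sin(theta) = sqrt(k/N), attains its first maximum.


After j Grover iterations the success probability is P(j) = sin^2((2j+1)*theta), where sin(theta) = sqrt(k/N).
N = 2^34 = 17179869184, k = 17
sin(theta) = sqrt(k/N) = 3.145679951e-05
theta = arcsin(sqrt(k/N)) = 3.145679952e-05 rad
P(j) reaches its first maximum when (2j+1)*theta is as close as possible to pi/2, i.e. j = round(pi/(4*theta) - 1/2).
pi/(4*theta) - 1/2 = 24967.0166
(For comparison, the common estimate pi/4 * sqrt(N/k) = 24967.5166; the exact maximiser is used here.)
Optimal iterations = 24967

24967


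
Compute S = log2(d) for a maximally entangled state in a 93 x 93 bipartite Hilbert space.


For a maximally entangled state in d x d:
S = log2(d) = log2(93)
= 6.5392

6.5392


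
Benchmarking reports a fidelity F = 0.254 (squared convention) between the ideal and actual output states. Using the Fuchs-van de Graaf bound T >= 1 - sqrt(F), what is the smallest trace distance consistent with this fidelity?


Fuchs-van de Graaf (squared-fidelity convention): 1 - sqrt(F) <= T <= sqrt(1 - F).
Lower bound: T >= 1 - sqrt(F)
sqrt(F) = sqrt(0.254) = 0.5040
T >= 1 - 0.5040
T >= 0.4960

0.4960


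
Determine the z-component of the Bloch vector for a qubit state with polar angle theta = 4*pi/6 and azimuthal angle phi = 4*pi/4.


theta = 2.0944, phi = 3.1416
r_z = cos(theta) = -0.5000

-0.5000


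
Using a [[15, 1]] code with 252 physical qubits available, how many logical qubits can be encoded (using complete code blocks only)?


Each code block uses 15 physical qubits for 1 logical qubit(s).
Number of complete blocks = floor(252 / 15) = 16
Logical qubits = 16 * 1
= 16

16


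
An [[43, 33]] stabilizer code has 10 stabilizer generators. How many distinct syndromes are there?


Each stabilizer generator gives a binary (+1 or -1) measurement outcome.
With 10 independent generators:
Total syndromes = 2^10
= 1024

1024


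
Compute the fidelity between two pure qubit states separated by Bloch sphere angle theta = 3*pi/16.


For states separated by angle theta on Bloch sphere:
F = cos^2(theta/2)
theta = 3*pi/16 = 0.5890
theta/2 = 0.2945
cos(theta/2) = 0.9569
F = 0.9157

0.9157


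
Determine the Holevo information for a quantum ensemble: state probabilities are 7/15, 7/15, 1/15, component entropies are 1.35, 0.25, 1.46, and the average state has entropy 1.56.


chi = S(rho) - sum_i p_i * S(rho_i)
Weighted entropy = 7/15 * 1.35 + 7/15 * 0.25 + 1/15 * 1.46
= 0.8440
chi = 1.56 - 0.8440
= 0.7160

0.7160


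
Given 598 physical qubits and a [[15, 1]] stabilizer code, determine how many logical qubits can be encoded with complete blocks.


Each code block uses 15 physical qubits for 1 logical qubit(s).
Number of complete blocks = floor(598 / 15) = 39
Logical qubits = 39 * 1
= 39

39


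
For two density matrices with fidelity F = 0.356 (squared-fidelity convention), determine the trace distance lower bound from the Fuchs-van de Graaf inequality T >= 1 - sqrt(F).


Fuchs-van de Graaf (squared-fidelity convention): 1 - sqrt(F) <= T <= sqrt(1 - F).
Lower bound: T >= 1 - sqrt(F)
sqrt(F) = sqrt(0.356) = 0.5967
T >= 1 - 0.5967
T >= 0.4033

0.4033


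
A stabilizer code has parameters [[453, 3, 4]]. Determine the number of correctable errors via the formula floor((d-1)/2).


Code parameters: [[453, 3, 4]], distance d = 4.
Number of correctable errors = floor((d-1)/2)
= floor((4 - 1)/2)
= floor(3/2)
= 1

1


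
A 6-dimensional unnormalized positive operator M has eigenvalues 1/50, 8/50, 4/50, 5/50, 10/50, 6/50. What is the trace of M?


tr(M) = sum of eigenvalues
= 1/50 + 8/50 + 4/50 + 5/50 + 10/50 + 6/50
= 34/50
= 0.6800

0.6800


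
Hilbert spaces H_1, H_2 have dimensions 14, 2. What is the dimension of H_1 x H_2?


dim(H_1 x H_2) = 14 * 2
= 28

28


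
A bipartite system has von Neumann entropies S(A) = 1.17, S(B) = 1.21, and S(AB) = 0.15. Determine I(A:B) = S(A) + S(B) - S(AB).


I(A:B) = S(A) + S(B) - S(AB)
= 1.17 + 1.21 - 0.15
= 2.2300

2.2300


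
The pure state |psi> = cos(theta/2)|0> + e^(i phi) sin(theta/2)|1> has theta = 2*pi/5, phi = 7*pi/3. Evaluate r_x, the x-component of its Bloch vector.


theta = 1.2566, phi = 7.3304
r_x = sin(theta)*cos(phi) = 0.9511 * 0.5000
r_x = 0.4755

0.4755


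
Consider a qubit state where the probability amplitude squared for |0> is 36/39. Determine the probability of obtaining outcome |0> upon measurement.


|alpha|^2 = 36/39 = 0.9231
|beta|^2 = 1 - 36/39 = 3/39 = 0.0769
P(|0>) = |alpha|^2 = 0.9231

0.9231


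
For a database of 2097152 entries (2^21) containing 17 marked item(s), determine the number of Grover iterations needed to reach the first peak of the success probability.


After j Grover iterations the success probability is P(j) = sin^2((2j+1)*theta), where sin(theta) = sqrt(k/N).
N = 2^21 = 2097152, k = 17
sin(theta) = sqrt(k/N) = 0.00284714448
theta = arcsin(sqrt(k/N)) = 0.002847148327 rad
P(j) reaches its first maximum when (2j+1)*theta is as close as possible to pi/2, i.e. j = round(pi/(4*theta) - 1/2).
pi/(4*theta) - 1/2 = 275.3543
(For comparison, the common estimate pi/4 * sqrt(N/k) = 275.8547; the exact maximiser is used here.)
Optimal iterations = 275

275


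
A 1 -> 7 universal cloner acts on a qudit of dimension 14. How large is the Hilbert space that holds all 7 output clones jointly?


Output space = H^(tensor 7) where dim(H) = 14
dim = 14^7
= 196 (after 2 factors)
= 2744 (after 3 factors)
= 38416 (after 4 factors)
= 537824 (after 5 factors)
= 7529536 (after 6 factors)
= 105413504 (after 7 factors)
= 105413504

105413504


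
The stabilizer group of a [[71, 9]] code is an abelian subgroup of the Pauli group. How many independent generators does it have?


For an [[n,k]] stabilizer code:
Number of stabilizer generators = n - k
= 71 - 9
= 62

62


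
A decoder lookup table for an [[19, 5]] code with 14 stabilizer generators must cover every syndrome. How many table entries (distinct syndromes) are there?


Each stabilizer generator gives a binary (+1 or -1) measurement outcome.
With 14 independent generators:
Total syndromes = 2^14
= 16384

16384


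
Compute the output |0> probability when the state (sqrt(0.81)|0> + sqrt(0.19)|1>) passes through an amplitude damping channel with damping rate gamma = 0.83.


For amplitude damping with parameter gamma on state sqrt(a)|0> + sqrt(b)|1>:
alpha^2 = 0.81, beta^2 = 0.19
P(|0>) = alpha^2 + gamma * beta^2
= 0.81 + 0.83 * 0.19
= 0.81 + 0.1577
= 0.9677

0.9677


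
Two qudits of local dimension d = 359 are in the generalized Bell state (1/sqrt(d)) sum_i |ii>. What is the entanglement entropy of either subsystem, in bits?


For a maximally entangled state in d x d:
S = log2(d) = log2(359)
= 8.4878

8.4878


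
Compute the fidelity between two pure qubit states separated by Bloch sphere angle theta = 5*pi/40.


For states separated by angle theta on Bloch sphere:
F = cos^2(theta/2)
theta = 5*pi/40 = 0.3927
theta/2 = 0.1963
cos(theta/2) = 0.9808
F = 0.9619

0.9619


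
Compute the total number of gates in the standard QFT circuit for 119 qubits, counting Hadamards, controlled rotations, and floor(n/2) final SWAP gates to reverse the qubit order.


Hadamard gates: 119
Controlled rotations: n*(n-1)/2 = 119*118/2 = 7021
SWAP gates: floor(n/2) = floor(119/2) = 59
Total = 119 + 7021 + 59
= 7199

7199


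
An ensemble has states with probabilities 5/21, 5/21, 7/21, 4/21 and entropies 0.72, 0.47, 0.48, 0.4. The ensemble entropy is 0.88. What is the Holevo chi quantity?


chi = S(rho) - sum_i p_i * S(rho_i)
Weighted entropy = 5/21 * 0.72 + 5/21 * 0.47 + 7/21 * 0.48 + 4/21 * 0.4
= 0.5195
chi = 0.88 - 0.5195
= 0.3605

0.3605


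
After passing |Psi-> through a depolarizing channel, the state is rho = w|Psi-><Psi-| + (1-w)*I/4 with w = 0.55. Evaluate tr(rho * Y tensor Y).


|Psi-> = (|01> - |10>)/sqrt(2)
For the pure Bell state, <Y_A Y_B> = -1 (Bell-state Pauli correlator).
The maximally-mixed part I/4 has tr(I/4 * P tensor P) = 0 for any traceless Pauli P.
So <Y_A Y_B>_rho = w * (-1) + (1 - w) * 0
= 0.55 * (-1)
= -0.5500

-0.5500


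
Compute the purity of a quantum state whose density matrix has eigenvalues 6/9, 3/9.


tr(rho^2) = sum of eigenvalues squared
= (6/9)^2 + (3/9)^2
= (36 + 9) / 81
= 45/81
= 0.5556

0.5556


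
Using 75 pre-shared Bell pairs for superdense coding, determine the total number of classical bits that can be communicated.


Superdense coding allows 2 classical bits per shared entangled pair.
75 pair(s) -> 2 * 75 = 150 classical bits

150


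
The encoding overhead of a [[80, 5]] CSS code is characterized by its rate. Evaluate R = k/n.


Code rate R = k/n
= 5/80
= 0.0625

0.0625


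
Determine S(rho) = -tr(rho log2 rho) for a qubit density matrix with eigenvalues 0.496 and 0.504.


S = -p*log2(p) - (1-p)*log2(1-p)
p = 0.4960, 1-p = 0.5040
= -0.4960 * log2(0.4960) - 0.5040 * log2(0.5040)
= -(-0.5017) - (-0.4982)
= 1.0000

1.0000


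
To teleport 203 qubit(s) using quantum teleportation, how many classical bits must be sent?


Quantum teleportation requires 2 classical bits per qubit teleported.
203 qubit(s) -> 2 * 203 = 406 classical bits

406


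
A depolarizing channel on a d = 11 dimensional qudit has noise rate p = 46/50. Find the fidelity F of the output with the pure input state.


F = (1-p) + p/d
= (1 - 0.9200) + 0.9200/11
= 0.0800 + 0.0836
= 0.1636

0.1636


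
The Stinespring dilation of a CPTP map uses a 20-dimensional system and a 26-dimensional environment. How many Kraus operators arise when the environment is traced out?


Tracing out the environment in an orthonormal basis {|i>_E} gives Kraus operators K_i = <i|_E U |0>_E.
Number of Kraus operators = dim(H_env) = d_env
= 26

26


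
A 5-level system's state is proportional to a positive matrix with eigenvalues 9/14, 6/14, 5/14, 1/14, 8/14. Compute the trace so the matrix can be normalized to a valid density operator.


tr(M) = sum of eigenvalues
= 9/14 + 6/14 + 5/14 + 1/14 + 8/14
= 29/14
= 2.0714

2.0714


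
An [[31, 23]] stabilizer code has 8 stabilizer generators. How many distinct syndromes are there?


Each stabilizer generator gives a binary (+1 or -1) measurement outcome.
With 8 independent generators:
Total syndromes = 2^8
= 256

256


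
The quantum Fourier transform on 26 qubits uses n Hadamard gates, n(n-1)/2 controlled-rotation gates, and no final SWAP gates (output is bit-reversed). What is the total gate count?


Hadamard gates: 26
Controlled rotations: n*(n-1)/2 = 26*25/2 = 325
SWAP gates: 0 (omitted)
Total = 26 + 325
= 351

351


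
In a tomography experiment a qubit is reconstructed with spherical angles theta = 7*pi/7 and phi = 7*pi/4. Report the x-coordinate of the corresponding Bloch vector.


theta = 3.1416, phi = 5.4978
r_x = sin(theta)*cos(phi) = 0.0000 * 0.7071
r_x = 0.0000

0.0000


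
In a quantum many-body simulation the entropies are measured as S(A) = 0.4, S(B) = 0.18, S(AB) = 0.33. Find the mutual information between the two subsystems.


I(A:B) = S(A) + S(B) - S(AB)
= 0.4 + 0.18 - 0.33
= 0.2500

0.2500


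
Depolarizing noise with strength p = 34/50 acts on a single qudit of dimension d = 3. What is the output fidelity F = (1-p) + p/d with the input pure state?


F = (1-p) + p/d
= (1 - 0.6800) + 0.6800/3
= 0.3200 + 0.2267
= 0.5467

0.5467


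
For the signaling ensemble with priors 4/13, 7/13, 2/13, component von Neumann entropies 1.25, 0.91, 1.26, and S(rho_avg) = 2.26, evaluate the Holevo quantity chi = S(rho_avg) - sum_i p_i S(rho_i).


chi = S(rho) - sum_i p_i * S(rho_i)
Weighted entropy = 4/13 * 1.25 + 7/13 * 0.91 + 2/13 * 1.26
= 1.0685
chi = 2.26 - 1.0685
= 1.1915

1.1915


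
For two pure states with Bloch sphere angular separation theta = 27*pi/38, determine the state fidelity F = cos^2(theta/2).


For states separated by angle theta on Bloch sphere:
F = cos^2(theta/2)
theta = 27*pi/38 = 2.2322
theta/2 = 1.1161
cos(theta/2) = 0.4392
F = 0.1929

0.1929


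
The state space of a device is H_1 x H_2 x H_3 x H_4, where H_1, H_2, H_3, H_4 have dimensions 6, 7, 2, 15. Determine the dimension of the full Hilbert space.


dim(H_1 x H_2 x H_3 x H_4) = 6 * 7 * 2 * 15
= 42 * 2 * 15
= 84 * 15
= 1260

1260


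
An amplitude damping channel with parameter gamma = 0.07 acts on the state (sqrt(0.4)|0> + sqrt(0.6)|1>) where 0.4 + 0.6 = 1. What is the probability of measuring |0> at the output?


For amplitude damping with parameter gamma on state sqrt(a)|0> + sqrt(b)|1>:
alpha^2 = 0.4, beta^2 = 0.6
P(|0>) = alpha^2 + gamma * beta^2
= 0.4 + 0.07 * 0.6
= 0.4 + 0.0420
= 0.4420

0.4420


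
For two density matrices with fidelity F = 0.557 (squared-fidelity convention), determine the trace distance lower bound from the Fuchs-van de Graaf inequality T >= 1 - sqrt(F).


Fuchs-van de Graaf (squared-fidelity convention): 1 - sqrt(F) <= T <= sqrt(1 - F).
Lower bound: T >= 1 - sqrt(F)
sqrt(F) = sqrt(0.557) = 0.7463
T >= 1 - 0.7463
T >= 0.2537

0.2537


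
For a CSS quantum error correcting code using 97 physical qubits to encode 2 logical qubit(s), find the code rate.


Code rate R = k/n
= 2/97
= 0.0206

0.0206


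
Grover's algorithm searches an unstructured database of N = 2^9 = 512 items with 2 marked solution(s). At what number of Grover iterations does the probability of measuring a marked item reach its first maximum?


After j Grover iterations the success probability is P(j) = sin^2((2j+1)*theta), where sin(theta) = sqrt(k/N).
N = 2^9 = 512, k = 2
sin(theta) = sqrt(k/N) = 0.0625
theta = arcsin(sqrt(k/N)) = 0.0625407618 rad
P(j) reaches its first maximum when (2j+1)*theta is as close as possible to pi/2, i.e. j = round(pi/(4*theta) - 1/2).
pi/(4*theta) - 1/2 = 12.0582
(For comparison, the common estimate pi/4 * sqrt(N/k) = 12.5664; the exact maximiser is used here.)
Optimal iterations = 12

12


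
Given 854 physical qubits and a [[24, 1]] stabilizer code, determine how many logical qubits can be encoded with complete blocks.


Each code block uses 24 physical qubits for 1 logical qubit(s).
Number of complete blocks = floor(854 / 24) = 35
Logical qubits = 35 * 1
= 35

35


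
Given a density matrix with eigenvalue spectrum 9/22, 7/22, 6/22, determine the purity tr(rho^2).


tr(rho^2) = sum of eigenvalues squared
= (9/22)^2 + (7/22)^2 + (6/22)^2
= (81 + 49 + 36) / 484
= 166/484
= 0.3430

0.3430


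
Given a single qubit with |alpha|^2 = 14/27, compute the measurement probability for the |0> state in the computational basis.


|alpha|^2 = 14/27 = 0.5185
|beta|^2 = 1 - 14/27 = 13/27 = 0.4815
P(|0>) = |alpha|^2 = 0.5185

0.5185


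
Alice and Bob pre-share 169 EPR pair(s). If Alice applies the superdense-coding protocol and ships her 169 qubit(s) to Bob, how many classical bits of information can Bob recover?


Superdense coding allows 2 classical bits per shared entangled pair.
169 pair(s) -> 2 * 169 = 338 classical bits

338


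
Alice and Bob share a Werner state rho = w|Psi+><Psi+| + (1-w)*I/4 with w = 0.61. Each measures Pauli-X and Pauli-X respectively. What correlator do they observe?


|Psi+> = (|01> + |10>)/sqrt(2)
For the pure Bell state, <X_A X_B> = +1 (Bell-state Pauli correlator).
The maximally-mixed part I/4 has tr(I/4 * P tensor P) = 0 for any traceless Pauli P.
So <X_A X_B>_rho = w * (+1) + (1 - w) * 0
= 0.61 * (+1)
= 0.6100

0.6100


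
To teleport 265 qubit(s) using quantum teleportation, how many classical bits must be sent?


Quantum teleportation requires 2 classical bits per qubit teleported.
265 qubit(s) -> 2 * 265 = 530 classical bits

530


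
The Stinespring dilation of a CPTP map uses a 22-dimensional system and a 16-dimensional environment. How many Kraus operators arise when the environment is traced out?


Tracing out the environment in an orthonormal basis {|i>_E} gives Kraus operators K_i = <i|_E U |0>_E.
Number of Kraus operators = dim(H_env) = d_env
= 16

16


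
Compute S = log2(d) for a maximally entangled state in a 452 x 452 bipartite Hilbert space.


For a maximally entangled state in d x d:
S = log2(d) = log2(452)
= 8.8202

8.8202


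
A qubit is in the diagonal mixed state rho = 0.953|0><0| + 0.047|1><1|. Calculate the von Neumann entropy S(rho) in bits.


S = -p*log2(p) - (1-p)*log2(1-p)
p = 0.9530, 1-p = 0.0470
= -0.9530 * log2(0.9530) - 0.0470 * log2(0.0470)
= -(-0.0662) - (-0.2073)
= 0.2735

0.2735


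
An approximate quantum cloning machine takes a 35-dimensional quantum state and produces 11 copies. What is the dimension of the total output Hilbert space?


Output space = H^(tensor 11) where dim(H) = 35
dim = 35^11
= 1225 (after 2 factors)
= 42875 (after 3 factors)
= 1500625 (after 4 factors)
= 52521875 (after 5 factors)
= 1838265625 (after 6 factors)
= 64339296875 (after 7 factors)
= 2251875390625 (after 8 factors)
= 78815638671875 (after 9 factors)
= 2758547353515625 (after 10 factors)
= 96549157373046875 (after 11 factors)
= 96549157373046875

96549157373046875


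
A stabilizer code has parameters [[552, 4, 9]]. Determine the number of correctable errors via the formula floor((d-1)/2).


Code parameters: [[552, 4, 9]], distance d = 9.
Number of correctable errors = floor((d-1)/2)
= floor((9 - 1)/2)
= floor(8/2)
= 4

4


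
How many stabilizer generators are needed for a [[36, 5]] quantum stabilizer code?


For an [[n,k]] stabilizer code:
Number of stabilizer generators = n - k
= 36 - 5
= 31

31


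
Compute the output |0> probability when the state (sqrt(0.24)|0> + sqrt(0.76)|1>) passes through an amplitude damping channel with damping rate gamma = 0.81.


For amplitude damping with parameter gamma on state sqrt(a)|0> + sqrt(b)|1>:
alpha^2 = 0.24, beta^2 = 0.76
P(|0>) = alpha^2 + gamma * beta^2
= 0.24 + 0.81 * 0.76
= 0.24 + 0.6156
= 0.8556

0.8556


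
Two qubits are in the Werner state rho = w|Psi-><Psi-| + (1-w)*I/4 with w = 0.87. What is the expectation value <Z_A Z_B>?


|Psi-> = (|01> - |10>)/sqrt(2)
For the pure Bell state, <Z_A Z_B> = -1 (Bell-state Pauli correlator).
The maximally-mixed part I/4 has tr(I/4 * P tensor P) = 0 for any traceless Pauli P.
So <Z_A Z_B>_rho = w * (-1) + (1 - w) * 0
= 0.87 * (-1)
= -0.8700

-0.8700


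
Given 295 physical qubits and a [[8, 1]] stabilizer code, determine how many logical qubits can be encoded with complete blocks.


Each code block uses 8 physical qubits for 1 logical qubit(s).
Number of complete blocks = floor(295 / 8) = 36
Logical qubits = 36 * 1
= 36

36


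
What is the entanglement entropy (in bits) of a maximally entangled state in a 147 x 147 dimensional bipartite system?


For a maximally entangled state in d x d:
S = log2(d) = log2(147)
= 7.1997

7.1997


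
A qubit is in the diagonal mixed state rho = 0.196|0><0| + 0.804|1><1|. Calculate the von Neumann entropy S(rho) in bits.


S = -p*log2(p) - (1-p)*log2(1-p)
p = 0.1960, 1-p = 0.8040
= -0.1960 * log2(0.1960) - 0.8040 * log2(0.8040)
= -(-0.4608) - (-0.2530)
= 0.7139

0.7139


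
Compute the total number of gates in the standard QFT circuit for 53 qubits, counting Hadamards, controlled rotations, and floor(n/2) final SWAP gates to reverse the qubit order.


Hadamard gates: 53
Controlled rotations: n*(n-1)/2 = 53*52/2 = 1378
SWAP gates: floor(n/2) = floor(53/2) = 26
Total = 53 + 1378 + 26
= 1457

1457


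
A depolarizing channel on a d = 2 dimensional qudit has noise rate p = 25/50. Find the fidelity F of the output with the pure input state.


F = (1-p) + p/d
= (1 - 0.5000) + 0.5000/2
= 0.5000 + 0.2500
= 0.7500

0.7500


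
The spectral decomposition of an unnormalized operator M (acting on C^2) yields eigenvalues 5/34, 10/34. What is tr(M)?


tr(M) = sum of eigenvalues
= 5/34 + 10/34
= 15/34
= 0.4412

0.4412


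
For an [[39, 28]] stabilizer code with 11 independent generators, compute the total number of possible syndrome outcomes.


Each stabilizer generator gives a binary (+1 or -1) measurement outcome.
With 11 independent generators:
Total syndromes = 2^11
= 2048

2048


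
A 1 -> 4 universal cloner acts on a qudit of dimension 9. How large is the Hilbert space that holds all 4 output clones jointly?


Output space = H^(tensor 4) where dim(H) = 9
dim = 9^4
= 81 (after 2 factors)
= 729 (after 3 factors)
= 6561 (after 4 factors)
= 6561

6561


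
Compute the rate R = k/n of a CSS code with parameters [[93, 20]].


Code rate R = k/n
= 20/93
= 0.2151

0.2151


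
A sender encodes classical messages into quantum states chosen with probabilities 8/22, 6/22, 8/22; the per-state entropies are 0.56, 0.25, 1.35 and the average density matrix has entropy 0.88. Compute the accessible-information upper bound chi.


chi = S(rho) - sum_i p_i * S(rho_i)
Weighted entropy = 8/22 * 0.56 + 6/22 * 0.25 + 8/22 * 1.35
= 0.7627
chi = 0.88 - 0.7627
= 0.1173

0.1173


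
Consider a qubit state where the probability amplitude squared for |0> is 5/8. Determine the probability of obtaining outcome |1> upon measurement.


|alpha|^2 = 5/8 = 0.6250
|beta|^2 = 1 - 5/8 = 3/8 = 0.3750
P(|1>) = |beta|^2 = 0.3750

0.3750


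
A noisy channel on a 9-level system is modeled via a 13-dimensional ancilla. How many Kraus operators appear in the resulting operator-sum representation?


Tracing out the environment in an orthonormal basis {|i>_E} gives Kraus operators K_i = <i|_E U |0>_E.
Number of Kraus operators = dim(H_env) = d_env
= 13

13


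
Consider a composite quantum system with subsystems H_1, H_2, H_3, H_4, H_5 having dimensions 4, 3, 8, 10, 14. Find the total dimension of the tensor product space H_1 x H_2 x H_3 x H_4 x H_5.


dim(H_1 x H_2 x H_3 x H_4 x H_5) = 4 * 3 * 8 * 10 * 14
= 12 * 8 * 10 * 14
= 96 * 10 * 14
= 960 * 14
= 13440

13440


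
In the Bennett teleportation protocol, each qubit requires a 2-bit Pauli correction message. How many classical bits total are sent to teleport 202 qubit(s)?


Quantum teleportation requires 2 classical bits per qubit teleported.
202 qubit(s) -> 2 * 202 = 404 classical bits

404


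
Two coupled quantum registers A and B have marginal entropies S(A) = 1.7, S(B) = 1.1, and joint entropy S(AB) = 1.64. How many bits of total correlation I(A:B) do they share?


I(A:B) = S(A) + S(B) - S(AB)
= 1.7 + 1.1 - 1.64
= 1.1600

1.1600


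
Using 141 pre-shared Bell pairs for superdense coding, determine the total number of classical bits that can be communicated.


Superdense coding allows 2 classical bits per shared entangled pair.
141 pair(s) -> 2 * 141 = 282 classical bits

282


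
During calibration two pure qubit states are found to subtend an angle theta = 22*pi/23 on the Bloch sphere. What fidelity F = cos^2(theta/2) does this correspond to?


For states separated by angle theta on Bloch sphere:
F = cos^2(theta/2)
theta = 22*pi/23 = 3.0050
theta/2 = 1.5025
cos(theta/2) = 0.0682
F = 0.0047

0.0047


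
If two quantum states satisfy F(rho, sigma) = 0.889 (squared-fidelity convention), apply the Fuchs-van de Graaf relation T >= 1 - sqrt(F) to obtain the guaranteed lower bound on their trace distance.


Fuchs-van de Graaf (squared-fidelity convention): 1 - sqrt(F) <= T <= sqrt(1 - F).
Lower bound: T >= 1 - sqrt(F)
sqrt(F) = sqrt(0.889) = 0.9429
T >= 1 - 0.9429
T >= 0.0571

0.0571


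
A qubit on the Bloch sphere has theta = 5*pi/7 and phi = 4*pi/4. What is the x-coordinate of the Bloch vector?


theta = 2.2440, phi = 3.1416
r_x = sin(theta)*cos(phi) = 0.7818 * -1.0000
r_x = -0.7818

-0.7818


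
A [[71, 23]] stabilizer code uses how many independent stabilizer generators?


For an [[n,k]] stabilizer code:
Number of stabilizer generators = n - k
= 71 - 23
= 48

48


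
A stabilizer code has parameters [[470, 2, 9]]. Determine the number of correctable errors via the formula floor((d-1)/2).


Code parameters: [[470, 2, 9]], distance d = 9.
Number of correctable errors = floor((d-1)/2)
= floor((9 - 1)/2)
= floor(8/2)
= 4

4


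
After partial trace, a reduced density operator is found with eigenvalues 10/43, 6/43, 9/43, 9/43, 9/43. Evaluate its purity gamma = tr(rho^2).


tr(rho^2) = sum of eigenvalues squared
= (10/43)^2 + (6/43)^2 + (9/43)^2 + (9/43)^2 + (9/43)^2
= (100 + 36 + 81 + 81 + 81) / 1849
= 379/1849
= 0.2050

0.2050


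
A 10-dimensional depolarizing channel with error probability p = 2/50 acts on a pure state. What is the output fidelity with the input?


F = (1-p) + p/d
= (1 - 0.0400) + 0.0400/10
= 0.9600 + 0.0040
= 0.9640

0.9640


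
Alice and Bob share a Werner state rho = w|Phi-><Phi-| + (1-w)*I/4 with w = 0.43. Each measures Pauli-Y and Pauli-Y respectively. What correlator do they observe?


|Phi-> = (|00> - |11>)/sqrt(2)
For the pure Bell state, <Y_A Y_B> = +1 (Bell-state Pauli correlator).
The maximally-mixed part I/4 has tr(I/4 * P tensor P) = 0 for any traceless Pauli P.
So <Y_A Y_B>_rho = w * (+1) + (1 - w) * 0
= 0.43 * (+1)
= 0.4300

0.4300


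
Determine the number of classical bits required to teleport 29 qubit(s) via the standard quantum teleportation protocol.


Quantum teleportation requires 2 classical bits per qubit teleported.
29 qubit(s) -> 2 * 29 = 58 classical bits

58


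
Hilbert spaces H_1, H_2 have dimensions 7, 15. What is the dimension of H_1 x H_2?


dim(H_1 x H_2) = 7 * 15
= 105

105


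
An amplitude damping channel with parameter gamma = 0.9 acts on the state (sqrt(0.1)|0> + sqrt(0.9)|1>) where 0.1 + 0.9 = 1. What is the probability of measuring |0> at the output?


For amplitude damping with parameter gamma on state sqrt(a)|0> + sqrt(b)|1>:
alpha^2 = 0.1, beta^2 = 0.9
P(|0>) = alpha^2 + gamma * beta^2
= 0.1 + 0.9 * 0.9
= 0.1 + 0.8100
= 0.9100

0.9100
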